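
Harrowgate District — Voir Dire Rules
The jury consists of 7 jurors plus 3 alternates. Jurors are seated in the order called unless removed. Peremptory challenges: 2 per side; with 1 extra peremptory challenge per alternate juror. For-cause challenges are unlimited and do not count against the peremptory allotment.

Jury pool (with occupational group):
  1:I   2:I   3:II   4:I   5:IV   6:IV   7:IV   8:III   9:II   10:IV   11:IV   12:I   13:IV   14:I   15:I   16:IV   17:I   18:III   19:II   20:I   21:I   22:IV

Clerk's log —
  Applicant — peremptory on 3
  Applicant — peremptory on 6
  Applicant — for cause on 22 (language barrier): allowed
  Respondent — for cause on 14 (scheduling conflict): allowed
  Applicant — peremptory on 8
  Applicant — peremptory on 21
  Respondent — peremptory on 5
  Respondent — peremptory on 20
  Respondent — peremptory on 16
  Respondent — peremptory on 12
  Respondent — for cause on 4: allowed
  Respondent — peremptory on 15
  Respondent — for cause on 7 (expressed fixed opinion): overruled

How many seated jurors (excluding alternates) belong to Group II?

Removed: #3, #4, #5, #6, #8, #12, #14, #15, #16, #20, #21, #22.
Seated jurors 1–7: #1, #2, #7, #9, #10, #11, #13 (alternates #17, #18, #19 not counted).
Of those, in Group II: #9 → 1.

1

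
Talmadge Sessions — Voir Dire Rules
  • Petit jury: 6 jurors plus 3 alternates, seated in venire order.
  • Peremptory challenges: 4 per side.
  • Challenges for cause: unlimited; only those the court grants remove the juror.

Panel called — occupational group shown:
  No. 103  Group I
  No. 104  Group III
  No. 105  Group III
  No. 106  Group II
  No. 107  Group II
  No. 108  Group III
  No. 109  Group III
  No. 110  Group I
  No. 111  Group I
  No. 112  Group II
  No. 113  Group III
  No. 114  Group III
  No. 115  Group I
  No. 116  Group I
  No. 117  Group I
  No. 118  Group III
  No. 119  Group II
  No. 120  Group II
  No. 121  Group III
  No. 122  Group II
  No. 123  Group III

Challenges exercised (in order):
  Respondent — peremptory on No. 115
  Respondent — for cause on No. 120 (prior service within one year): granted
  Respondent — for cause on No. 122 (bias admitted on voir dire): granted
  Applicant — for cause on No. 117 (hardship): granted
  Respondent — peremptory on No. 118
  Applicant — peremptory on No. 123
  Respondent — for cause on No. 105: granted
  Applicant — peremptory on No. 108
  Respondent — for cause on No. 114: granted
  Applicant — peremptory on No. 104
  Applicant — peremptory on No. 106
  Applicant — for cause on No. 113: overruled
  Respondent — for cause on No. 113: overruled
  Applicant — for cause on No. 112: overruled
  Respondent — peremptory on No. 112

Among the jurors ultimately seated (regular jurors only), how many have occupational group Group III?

Removed: #104, #105, #106, #108, #112, #114, #115, #117, #118, #120, #122, #123.
Seated jurors 1–6: #103, #107, #109, #110, #111, #113 (alternates #116, #119, #121 not counted).
Of those, in Group III: #109, #113 → 2.

2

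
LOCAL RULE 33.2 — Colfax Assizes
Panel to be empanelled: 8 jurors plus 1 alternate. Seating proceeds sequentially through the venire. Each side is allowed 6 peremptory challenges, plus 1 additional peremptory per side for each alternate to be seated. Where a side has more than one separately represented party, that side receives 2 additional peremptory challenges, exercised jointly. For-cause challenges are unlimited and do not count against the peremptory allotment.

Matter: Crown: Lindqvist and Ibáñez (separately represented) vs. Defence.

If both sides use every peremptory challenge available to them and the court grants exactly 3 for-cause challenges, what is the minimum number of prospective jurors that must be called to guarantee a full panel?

28

Seats to fill: 8 + 1 alternates = 9.
Peremptories — Crown: 6 + 1×1 + 2 = 9; Defence: 6 + 1×1 = 7; total 16.
For-cause removals: 3.
Minimum venire: 9 + 16 + 3 = 28.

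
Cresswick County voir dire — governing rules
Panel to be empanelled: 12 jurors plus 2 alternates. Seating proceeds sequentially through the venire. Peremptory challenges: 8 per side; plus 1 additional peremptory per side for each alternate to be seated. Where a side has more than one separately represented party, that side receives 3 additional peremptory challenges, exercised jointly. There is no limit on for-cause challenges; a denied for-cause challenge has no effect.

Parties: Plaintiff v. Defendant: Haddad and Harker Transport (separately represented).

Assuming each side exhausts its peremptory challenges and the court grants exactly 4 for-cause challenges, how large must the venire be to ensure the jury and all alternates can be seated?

41

Seats to fill: 12 + 2 alternates = 14.
Peremptories — Plaintiff: 8 + 1×2 = 10; Defendant: 8 + 1×2 + 3 = 13; total 23.
For-cause removals: 4.
Minimum venire: 14 + 23 + 4 = 41.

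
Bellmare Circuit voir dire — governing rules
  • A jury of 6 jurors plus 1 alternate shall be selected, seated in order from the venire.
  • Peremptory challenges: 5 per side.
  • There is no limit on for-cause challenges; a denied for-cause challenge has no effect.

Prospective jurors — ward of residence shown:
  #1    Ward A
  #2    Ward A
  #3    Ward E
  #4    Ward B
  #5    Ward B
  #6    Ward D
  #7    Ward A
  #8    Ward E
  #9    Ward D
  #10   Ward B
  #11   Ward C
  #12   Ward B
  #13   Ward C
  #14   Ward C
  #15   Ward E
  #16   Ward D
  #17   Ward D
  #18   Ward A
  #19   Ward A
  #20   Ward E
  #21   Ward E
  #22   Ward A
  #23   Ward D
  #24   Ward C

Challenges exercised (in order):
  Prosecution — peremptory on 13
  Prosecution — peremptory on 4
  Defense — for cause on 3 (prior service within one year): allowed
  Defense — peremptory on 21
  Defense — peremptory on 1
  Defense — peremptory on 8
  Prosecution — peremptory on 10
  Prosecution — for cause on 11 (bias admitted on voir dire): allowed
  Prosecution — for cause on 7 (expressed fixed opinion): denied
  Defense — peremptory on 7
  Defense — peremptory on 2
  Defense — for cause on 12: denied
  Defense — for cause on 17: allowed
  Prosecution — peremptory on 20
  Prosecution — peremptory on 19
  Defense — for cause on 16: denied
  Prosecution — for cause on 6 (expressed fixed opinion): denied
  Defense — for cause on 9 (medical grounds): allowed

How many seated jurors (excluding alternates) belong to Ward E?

1

Removed: #1, #2, #3, #4, #7, #8, #9, #10, #11, #13, #17, #19, #20, #21.
Seated jurors 1–6: #5, #6, #12, #14, #15, #16 (alternates #18 not counted).
Of those, in Ward E: #15 → 1.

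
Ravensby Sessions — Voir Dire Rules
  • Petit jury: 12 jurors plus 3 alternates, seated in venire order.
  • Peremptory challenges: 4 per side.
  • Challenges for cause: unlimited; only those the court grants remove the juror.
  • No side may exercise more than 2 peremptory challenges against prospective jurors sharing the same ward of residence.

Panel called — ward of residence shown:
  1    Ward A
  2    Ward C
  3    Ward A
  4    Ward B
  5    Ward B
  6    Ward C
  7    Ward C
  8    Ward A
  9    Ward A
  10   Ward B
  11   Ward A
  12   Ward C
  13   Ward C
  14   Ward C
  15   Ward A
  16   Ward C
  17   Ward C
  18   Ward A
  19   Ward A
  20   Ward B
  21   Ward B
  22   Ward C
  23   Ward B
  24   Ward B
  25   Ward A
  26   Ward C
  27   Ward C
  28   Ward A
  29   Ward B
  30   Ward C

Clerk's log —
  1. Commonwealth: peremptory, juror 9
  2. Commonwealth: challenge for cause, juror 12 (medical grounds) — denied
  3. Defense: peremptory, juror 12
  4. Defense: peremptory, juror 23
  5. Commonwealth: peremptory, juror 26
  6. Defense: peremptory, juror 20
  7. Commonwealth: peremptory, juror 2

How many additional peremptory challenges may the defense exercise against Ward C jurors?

Defense peremptories so far: #12, #23, #20 — 3 of 4 used, 1 left overall.
Against Ward C: #12 — 1 used; per-ward cap 2 leaves 1.
Binding limit: min(1, 1) = 1.

1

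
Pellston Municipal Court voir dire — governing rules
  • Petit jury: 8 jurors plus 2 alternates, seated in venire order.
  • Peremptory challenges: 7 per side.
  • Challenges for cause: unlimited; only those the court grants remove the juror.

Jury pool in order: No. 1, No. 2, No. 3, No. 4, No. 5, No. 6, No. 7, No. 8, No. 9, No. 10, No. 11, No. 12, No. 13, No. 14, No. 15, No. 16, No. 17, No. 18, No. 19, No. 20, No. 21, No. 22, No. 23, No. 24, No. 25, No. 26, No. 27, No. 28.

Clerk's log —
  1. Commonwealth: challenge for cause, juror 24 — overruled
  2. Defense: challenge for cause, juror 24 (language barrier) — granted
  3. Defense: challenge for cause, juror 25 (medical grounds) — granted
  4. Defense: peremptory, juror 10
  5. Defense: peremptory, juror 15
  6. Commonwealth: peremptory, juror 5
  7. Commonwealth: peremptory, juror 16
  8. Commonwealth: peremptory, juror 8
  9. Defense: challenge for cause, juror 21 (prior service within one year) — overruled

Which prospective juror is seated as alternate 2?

Removed: #5, #8, #10, #15, #16, #24, #25. (#21 stays — for-cause denied.)
Seating in order: seats 1–8 → #1, #2, #3, #4, #6, #7, #9, #11; alternates → #12, #13.
So alternate 2 is #13.

13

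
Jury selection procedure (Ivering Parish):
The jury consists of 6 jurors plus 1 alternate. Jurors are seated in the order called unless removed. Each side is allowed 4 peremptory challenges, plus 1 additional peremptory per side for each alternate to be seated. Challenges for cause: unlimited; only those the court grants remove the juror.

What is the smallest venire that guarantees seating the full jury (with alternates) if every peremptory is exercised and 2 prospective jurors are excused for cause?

Seats to fill: 6 + 1 alternates = 7.
Peremptories: 4 + 1×1 = 5 per side × 2 sides = 10.
For-cause removals: 2.
Minimum venire: 7 + 10 + 2 = 19.

19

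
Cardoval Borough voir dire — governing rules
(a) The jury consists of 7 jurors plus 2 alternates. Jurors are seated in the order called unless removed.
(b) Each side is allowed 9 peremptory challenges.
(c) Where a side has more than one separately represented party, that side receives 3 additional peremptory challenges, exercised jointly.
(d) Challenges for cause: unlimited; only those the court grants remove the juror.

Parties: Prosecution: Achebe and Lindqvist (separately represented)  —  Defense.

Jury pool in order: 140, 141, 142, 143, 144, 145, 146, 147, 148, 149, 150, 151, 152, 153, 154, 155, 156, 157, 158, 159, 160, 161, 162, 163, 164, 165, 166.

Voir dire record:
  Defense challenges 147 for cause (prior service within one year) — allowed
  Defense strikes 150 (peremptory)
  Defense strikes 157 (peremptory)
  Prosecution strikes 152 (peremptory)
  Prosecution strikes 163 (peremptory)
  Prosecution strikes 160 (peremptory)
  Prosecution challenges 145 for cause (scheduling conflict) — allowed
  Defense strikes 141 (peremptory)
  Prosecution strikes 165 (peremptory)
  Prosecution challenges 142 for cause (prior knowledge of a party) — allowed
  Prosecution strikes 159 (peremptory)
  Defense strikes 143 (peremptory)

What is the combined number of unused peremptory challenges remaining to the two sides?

12

Prosecution allotment: 9 base + 3 multi-party = 12. Defense allotment: 9.
Prosecution peremptories used: #152, #163, #160, #165, #159 — 5 (for-cause on #145, #142 don't count).
Defense peremptories used: #150, #157, #141, #143 — 4 (the for-cause on #147 doesn't count).
Remaining: (12 − 5) + (9 − 4) = 12.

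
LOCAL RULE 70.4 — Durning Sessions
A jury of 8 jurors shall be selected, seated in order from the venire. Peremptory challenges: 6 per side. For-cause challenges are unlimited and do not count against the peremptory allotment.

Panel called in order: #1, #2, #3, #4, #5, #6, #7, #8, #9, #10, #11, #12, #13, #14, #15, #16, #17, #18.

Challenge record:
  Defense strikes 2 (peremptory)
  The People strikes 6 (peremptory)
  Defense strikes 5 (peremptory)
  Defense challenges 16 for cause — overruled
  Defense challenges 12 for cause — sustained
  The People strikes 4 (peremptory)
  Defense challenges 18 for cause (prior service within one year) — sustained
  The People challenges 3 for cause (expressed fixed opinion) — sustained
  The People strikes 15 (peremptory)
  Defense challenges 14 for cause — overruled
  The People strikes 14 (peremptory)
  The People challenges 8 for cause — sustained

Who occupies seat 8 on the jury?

17

Removed: #2, #3, #4, #5, #6, #8, #12, #14, #15, #18. (#16 stays — for-cause denied.)
Seating in order: seats 1–8 → #1, #7, #9, #10, #11, #13, #16, #17.
So seat 8 is #17.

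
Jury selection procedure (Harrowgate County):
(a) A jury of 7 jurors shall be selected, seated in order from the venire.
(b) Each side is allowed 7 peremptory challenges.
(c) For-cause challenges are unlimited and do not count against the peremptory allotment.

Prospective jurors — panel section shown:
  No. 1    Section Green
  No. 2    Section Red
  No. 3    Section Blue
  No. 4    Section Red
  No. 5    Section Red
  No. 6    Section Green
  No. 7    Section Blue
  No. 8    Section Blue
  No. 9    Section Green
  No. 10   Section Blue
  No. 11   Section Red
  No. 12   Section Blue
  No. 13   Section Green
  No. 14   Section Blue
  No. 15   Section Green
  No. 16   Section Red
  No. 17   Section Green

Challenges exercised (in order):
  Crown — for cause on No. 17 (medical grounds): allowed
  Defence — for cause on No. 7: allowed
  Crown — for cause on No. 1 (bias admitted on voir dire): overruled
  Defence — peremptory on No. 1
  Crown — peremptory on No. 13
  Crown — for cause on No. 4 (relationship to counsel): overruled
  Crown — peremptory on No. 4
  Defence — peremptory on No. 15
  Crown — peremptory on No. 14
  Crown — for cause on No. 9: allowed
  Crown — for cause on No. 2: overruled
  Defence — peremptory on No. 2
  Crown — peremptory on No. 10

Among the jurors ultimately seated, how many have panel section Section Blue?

3

Removed: #1, #2, #4, #7, #9, #10, #13, #14, #15, #17.
Seated jurors 1–7: #3, #5, #6, #8, #11, #12, #16.
Of those, in Section Blue: #3, #8, #12 → 3.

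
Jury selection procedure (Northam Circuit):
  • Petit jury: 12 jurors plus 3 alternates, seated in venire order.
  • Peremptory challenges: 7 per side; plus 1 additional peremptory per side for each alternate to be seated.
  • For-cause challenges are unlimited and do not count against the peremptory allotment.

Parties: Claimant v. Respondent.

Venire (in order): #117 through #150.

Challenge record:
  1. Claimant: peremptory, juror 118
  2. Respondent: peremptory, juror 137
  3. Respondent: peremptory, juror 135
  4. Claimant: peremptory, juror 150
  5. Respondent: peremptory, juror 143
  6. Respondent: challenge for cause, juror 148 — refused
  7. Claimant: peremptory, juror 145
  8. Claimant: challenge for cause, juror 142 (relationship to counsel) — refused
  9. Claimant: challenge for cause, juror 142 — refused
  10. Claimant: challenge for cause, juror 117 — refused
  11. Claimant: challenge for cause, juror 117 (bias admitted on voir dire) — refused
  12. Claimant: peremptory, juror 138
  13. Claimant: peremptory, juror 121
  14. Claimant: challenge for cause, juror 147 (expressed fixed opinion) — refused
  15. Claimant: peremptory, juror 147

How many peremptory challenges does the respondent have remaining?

Respondent allotment: 7 base + 1 × 3 alternates = 10.
Respondent peremptories used: #137, #135, #143 — 3 (the for-cause on #148 doesn't count).
Remaining: 10 − 3 = 7.

7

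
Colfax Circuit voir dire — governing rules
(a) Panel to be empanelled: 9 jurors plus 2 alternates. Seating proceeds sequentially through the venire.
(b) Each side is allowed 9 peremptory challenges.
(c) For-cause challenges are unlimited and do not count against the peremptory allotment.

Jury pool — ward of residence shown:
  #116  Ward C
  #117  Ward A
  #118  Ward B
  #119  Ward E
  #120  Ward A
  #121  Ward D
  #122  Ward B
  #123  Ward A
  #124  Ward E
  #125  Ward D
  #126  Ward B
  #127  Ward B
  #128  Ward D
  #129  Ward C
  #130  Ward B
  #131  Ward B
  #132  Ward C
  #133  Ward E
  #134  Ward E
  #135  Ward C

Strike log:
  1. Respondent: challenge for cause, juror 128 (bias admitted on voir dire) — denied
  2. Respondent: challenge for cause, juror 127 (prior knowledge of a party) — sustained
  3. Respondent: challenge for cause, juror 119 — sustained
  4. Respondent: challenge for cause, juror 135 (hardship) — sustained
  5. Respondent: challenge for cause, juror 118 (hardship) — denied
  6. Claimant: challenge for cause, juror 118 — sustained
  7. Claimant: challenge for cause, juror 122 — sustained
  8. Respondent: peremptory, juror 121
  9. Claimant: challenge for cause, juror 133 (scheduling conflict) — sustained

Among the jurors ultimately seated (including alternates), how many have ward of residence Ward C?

Removed: #118, #119, #121, #122, #127, #133, #135.
Seated (11 incl. alternates): #116, #117, #120, #123, #124, #125, #126, #128, #129, #130, #131.
Of those, in Ward C: #116, #129 → 2.

2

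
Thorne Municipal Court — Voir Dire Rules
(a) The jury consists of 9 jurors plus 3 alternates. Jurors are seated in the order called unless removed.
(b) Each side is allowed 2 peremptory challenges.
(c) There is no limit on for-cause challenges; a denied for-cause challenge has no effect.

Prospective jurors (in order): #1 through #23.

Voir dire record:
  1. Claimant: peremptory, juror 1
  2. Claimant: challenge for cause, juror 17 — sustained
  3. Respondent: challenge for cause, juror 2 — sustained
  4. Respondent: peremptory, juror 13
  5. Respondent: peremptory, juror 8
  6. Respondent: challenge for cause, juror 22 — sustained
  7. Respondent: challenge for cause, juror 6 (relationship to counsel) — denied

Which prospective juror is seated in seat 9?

12

Removed: #1, #2, #8, #13, #17, #22. (#6 stays — for-cause denied.)
Seating in order: seats 1–9 → #3, #4, #5, #6, #7, #9, #10, #11, #12; alternates → #14, #15, #16.
So seat 9 is #12.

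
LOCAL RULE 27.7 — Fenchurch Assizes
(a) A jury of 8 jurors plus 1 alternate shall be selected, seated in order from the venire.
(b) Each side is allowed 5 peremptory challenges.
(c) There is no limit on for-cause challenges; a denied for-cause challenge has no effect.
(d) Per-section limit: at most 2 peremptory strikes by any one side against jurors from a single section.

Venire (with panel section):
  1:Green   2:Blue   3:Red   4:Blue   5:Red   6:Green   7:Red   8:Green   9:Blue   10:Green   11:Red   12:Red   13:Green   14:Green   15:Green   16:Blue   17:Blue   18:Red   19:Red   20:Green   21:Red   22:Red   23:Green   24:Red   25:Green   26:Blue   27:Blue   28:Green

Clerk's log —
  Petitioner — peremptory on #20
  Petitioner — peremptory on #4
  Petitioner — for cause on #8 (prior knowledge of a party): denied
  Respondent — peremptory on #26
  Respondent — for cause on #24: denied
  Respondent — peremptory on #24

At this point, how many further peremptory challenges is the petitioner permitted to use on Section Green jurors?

1

Petitioner peremptories so far: #20, #4 — 2 of 5 used, 3 left overall.
Against Section Green: #20 — 1 used; per-section cap 2 leaves 1.
Binding limit: min(3, 1) = 1.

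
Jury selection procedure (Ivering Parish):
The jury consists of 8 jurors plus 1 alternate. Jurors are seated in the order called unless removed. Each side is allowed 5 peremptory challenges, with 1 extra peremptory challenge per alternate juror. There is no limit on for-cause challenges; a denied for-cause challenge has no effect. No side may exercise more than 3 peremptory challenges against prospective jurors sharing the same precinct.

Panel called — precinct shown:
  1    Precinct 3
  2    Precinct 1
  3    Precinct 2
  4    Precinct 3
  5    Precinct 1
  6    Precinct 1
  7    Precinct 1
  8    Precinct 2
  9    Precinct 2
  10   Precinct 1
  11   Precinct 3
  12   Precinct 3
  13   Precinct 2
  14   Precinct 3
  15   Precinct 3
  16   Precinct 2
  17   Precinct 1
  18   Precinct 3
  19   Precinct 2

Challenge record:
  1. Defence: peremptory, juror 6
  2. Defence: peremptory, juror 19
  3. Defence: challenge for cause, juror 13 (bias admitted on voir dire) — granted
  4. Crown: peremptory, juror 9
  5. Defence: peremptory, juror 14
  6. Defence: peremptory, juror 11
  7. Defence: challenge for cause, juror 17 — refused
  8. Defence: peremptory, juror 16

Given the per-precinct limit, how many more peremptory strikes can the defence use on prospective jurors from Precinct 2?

Defence peremptories so far: #6, #19, #14, #11, #16 — 5 of 6 used, 1 left overall.
Against Precinct 2: #19, #16 — 2 used; per-precinct cap 3 leaves 1.
Binding limit: min(1, 1) = 1.

1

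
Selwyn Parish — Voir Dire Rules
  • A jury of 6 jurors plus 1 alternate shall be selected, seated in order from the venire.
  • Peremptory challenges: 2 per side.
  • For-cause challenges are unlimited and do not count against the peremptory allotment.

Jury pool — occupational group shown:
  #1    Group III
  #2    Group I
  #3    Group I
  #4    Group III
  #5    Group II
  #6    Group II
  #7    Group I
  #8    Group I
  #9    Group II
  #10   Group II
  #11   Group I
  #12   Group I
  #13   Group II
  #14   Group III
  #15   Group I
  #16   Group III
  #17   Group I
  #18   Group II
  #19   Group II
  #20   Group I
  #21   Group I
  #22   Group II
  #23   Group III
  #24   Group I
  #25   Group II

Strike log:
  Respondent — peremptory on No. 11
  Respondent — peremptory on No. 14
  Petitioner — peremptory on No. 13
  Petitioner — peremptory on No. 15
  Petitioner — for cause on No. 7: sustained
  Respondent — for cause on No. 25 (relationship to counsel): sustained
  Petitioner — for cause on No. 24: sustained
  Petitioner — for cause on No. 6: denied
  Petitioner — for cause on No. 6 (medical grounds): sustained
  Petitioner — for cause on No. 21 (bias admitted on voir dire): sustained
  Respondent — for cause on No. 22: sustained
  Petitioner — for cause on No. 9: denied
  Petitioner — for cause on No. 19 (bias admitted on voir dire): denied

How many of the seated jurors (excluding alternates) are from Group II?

Removed: #6, #7, #11, #13, #14, #15, #21, #22, #24, #25.
Seated jurors 1–6: #1, #2, #3, #4, #5, #8 (alternates #9 not counted).
Of those, in Group II: #5 → 1.

1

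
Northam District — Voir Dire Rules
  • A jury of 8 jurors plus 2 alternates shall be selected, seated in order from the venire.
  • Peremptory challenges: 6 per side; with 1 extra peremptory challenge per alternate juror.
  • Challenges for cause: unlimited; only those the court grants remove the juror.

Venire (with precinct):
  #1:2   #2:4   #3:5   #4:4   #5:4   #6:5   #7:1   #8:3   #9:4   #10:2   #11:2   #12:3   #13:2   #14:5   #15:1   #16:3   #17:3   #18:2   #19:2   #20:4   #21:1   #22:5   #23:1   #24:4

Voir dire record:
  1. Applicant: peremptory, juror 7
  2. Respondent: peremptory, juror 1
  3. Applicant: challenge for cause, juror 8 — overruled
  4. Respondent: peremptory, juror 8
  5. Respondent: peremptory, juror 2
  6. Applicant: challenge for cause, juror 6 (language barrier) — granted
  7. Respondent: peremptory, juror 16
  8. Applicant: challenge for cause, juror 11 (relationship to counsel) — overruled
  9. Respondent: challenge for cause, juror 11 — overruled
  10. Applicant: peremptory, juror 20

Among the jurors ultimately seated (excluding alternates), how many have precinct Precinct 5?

1

Removed: #1, #2, #6, #7, #8, #16, #20.
Seated jurors 1–8: #3, #4, #5, #9, #10, #11, #12, #13 (alternates #14, #15 not counted).
Of those, in Precinct 5: #3 → 1.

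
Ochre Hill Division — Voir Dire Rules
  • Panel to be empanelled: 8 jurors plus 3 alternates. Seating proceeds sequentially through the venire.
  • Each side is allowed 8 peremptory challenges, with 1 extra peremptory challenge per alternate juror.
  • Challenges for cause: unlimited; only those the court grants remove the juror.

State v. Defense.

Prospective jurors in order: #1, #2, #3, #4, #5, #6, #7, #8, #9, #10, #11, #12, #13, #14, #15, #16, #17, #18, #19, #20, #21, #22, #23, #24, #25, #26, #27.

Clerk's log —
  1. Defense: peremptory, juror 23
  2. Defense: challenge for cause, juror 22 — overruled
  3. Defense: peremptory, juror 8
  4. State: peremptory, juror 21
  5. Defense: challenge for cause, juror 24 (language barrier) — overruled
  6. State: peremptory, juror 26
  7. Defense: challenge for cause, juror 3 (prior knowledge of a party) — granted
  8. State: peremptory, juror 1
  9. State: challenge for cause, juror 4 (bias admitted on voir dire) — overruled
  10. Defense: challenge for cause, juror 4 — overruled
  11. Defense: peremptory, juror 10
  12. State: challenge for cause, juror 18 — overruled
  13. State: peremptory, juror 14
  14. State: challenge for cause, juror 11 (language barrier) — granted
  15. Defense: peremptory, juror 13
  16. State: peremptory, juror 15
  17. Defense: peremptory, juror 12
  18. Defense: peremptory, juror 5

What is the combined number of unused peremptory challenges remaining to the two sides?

State allotment: 8 base + 1 × 3 alternates = 11. Defense allotment: 8 base + 1 × 3 alternates = 11.
State peremptories used: #21, #26, #1, #14, #15 — 5 (for-cause on #4, #18, #11 don't count).
Defense peremptories used: #23, #8, #10, #13, #12, #5 — 6 (for-cause on #22, #24, #3, #4 don't count).
Remaining: (11 − 5) + (11 − 6) = 11.

11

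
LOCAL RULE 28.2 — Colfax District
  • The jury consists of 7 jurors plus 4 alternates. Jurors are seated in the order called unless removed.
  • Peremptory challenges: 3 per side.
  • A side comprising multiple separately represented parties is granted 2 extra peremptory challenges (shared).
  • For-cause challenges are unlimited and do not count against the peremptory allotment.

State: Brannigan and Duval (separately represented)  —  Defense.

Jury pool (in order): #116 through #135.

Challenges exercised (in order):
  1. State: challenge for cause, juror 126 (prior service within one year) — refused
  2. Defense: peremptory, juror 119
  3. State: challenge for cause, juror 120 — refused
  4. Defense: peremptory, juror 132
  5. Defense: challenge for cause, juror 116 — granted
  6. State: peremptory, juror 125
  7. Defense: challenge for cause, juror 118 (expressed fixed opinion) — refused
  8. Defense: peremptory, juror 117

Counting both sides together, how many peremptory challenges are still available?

State allotment: 3 base + 2 multi-party = 5. Defense allotment: 3.
State peremptories used: #125 — 1 (for-cause on #126, #120 don't count).
Defense peremptories used: #119, #132, #117 — 3 (for-cause on #116, #118 don't count).
Remaining: (5 − 1) + (3 − 3) = 4.

4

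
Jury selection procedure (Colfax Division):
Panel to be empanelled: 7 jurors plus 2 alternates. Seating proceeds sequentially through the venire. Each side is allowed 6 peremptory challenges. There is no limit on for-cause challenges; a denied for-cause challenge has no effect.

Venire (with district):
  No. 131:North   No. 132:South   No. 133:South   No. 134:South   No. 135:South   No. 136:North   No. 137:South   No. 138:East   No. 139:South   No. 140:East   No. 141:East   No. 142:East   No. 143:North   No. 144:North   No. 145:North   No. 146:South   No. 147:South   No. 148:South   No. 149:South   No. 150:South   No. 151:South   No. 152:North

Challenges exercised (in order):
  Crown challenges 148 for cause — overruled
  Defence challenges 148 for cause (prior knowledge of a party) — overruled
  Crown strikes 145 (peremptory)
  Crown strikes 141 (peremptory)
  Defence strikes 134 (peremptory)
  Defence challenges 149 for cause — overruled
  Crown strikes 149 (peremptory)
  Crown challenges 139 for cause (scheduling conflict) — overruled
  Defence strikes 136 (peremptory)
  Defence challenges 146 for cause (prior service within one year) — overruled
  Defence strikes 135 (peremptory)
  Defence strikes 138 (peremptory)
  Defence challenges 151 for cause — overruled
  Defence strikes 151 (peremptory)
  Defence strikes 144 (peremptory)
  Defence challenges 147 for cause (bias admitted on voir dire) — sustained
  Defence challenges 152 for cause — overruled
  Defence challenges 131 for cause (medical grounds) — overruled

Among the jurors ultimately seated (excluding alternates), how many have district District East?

2

Removed: #134, #135, #136, #138, #141, #144, #145, #147, #149, #151.
Seated jurors 1–7: #131, #132, #133, #137, #139, #140, #142 (alternates #143, #146 not counted).
Of those, in District East: #140, #142 → 2.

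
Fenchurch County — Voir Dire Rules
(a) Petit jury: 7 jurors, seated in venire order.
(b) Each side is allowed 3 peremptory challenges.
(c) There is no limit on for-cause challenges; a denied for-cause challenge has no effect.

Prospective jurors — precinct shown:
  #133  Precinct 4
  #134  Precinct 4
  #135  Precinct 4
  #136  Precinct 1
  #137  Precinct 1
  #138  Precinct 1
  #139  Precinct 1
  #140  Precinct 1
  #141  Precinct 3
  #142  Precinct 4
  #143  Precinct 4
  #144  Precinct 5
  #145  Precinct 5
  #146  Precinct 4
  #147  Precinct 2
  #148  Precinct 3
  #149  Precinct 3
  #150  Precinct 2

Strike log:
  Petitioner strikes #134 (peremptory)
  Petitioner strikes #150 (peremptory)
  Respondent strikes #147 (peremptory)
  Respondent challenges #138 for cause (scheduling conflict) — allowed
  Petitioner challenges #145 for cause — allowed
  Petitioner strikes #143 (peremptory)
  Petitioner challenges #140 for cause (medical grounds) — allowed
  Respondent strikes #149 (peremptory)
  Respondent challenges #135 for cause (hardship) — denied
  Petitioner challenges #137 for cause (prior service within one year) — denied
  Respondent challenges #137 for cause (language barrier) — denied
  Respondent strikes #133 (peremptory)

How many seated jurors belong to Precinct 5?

Removed: #133, #134, #138, #140, #143, #145, #147, #149, #150.
Seated jurors 1–7: #135, #136, #137, #139, #141, #142, #144.
Of those, in Precinct 5: #144 → 1.

1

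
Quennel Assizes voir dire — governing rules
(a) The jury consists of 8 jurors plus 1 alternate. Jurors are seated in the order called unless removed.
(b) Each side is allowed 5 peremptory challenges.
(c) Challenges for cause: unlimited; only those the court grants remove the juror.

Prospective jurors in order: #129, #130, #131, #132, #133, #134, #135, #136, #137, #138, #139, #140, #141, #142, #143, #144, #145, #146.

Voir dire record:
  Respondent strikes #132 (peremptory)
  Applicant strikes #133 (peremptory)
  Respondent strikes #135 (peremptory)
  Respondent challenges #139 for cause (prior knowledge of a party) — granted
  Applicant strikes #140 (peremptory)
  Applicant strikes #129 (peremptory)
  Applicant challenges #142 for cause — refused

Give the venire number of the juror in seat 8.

142

Removed: #129, #132, #133, #135, #139, #140. (#142 stays — for-cause denied.)
Filling seats in venire order through position 8: #130, #131, #134, #136, #137, #138, #141, #142.
So seat 8 is #142.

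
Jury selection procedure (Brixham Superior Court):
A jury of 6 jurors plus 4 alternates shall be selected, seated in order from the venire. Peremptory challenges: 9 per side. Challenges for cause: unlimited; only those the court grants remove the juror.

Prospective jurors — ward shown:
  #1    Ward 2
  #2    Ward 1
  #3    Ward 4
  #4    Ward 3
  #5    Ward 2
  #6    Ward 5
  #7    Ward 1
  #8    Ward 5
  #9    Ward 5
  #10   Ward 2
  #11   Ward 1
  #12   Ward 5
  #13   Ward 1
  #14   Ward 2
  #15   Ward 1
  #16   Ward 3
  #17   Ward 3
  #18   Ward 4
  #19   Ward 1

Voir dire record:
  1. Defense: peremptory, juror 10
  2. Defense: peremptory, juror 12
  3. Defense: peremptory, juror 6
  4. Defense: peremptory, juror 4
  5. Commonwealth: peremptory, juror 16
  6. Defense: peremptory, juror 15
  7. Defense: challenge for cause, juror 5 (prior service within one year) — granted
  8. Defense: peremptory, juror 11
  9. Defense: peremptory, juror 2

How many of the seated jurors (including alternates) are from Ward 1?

3

Removed: #2, #4, #5, #6, #10, #11, #12, #15, #16.
Seated (10 incl. alternates): #1, #3, #7, #8, #9, #13, #14, #17, #18, #19.
Of those, in Ward 1: #7, #13, #19 → 3.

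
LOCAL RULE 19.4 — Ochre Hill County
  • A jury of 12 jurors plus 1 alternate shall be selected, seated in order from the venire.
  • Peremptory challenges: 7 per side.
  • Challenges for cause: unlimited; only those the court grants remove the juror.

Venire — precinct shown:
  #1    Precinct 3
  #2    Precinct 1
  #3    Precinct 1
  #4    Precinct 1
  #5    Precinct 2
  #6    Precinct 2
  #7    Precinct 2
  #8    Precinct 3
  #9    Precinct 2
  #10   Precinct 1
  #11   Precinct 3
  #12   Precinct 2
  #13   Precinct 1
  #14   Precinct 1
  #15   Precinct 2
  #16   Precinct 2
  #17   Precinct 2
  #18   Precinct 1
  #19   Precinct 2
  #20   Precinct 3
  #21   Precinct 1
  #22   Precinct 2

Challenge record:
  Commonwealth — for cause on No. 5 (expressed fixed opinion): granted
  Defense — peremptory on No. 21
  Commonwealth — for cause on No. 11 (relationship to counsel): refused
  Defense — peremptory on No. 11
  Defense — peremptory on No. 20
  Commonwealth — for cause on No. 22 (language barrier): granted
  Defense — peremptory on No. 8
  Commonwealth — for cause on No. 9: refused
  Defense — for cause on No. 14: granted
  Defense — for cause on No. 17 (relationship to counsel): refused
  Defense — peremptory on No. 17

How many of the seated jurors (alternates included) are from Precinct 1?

6

Removed: #5, #8, #11, #14, #17, #20, #21, #22.
Seated (13 incl. alternates): #1, #2, #3, #4, #6, #7, #9, #10, #12, #13, #15, #16, #18.
Of those, in Precinct 1: #2, #3, #4, #10, #13, #18 → 6.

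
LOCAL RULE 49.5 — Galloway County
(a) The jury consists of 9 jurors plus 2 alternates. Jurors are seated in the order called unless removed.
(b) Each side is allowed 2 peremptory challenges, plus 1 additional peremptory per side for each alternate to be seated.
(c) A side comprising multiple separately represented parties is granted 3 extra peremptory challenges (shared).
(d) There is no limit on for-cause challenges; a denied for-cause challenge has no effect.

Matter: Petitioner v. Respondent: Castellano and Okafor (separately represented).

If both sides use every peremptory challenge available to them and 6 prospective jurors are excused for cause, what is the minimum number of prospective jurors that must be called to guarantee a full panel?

Seats to fill: 9 + 2 alternates = 11.
Peremptories — Petitioner: 2 + 1×2 = 4; Respondent: 2 + 1×2 + 3 = 7; total 11.
For-cause removals: 6.
Minimum venire: 11 + 11 + 6 = 28.

28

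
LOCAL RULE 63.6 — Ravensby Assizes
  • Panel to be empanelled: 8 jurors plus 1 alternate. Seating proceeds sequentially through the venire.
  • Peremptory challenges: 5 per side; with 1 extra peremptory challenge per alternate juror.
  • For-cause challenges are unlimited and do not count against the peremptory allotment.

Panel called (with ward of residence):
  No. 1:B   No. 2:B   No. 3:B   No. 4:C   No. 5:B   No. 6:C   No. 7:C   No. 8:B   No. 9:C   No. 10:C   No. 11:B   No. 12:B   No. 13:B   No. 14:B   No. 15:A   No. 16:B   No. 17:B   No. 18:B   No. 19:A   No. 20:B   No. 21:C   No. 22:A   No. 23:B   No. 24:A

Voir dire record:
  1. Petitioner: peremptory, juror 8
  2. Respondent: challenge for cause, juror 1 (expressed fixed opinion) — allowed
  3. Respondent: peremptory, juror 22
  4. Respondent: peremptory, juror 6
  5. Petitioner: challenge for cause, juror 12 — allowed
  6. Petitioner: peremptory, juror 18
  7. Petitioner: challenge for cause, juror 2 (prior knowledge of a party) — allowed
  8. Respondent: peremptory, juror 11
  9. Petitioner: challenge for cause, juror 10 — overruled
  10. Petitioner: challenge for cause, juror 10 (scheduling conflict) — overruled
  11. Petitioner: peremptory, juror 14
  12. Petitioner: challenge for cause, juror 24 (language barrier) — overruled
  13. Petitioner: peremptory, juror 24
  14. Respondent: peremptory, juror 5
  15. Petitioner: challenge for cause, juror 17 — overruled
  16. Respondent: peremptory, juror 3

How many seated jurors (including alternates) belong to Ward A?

2

Removed: #1, #2, #3, #5, #6, #8, #11, #12, #14, #18, #22, #24.
Seated (9 incl. alternates): #4, #7, #9, #10, #13, #15, #16, #17, #19.
Of those, in Ward A: #15, #19 → 2.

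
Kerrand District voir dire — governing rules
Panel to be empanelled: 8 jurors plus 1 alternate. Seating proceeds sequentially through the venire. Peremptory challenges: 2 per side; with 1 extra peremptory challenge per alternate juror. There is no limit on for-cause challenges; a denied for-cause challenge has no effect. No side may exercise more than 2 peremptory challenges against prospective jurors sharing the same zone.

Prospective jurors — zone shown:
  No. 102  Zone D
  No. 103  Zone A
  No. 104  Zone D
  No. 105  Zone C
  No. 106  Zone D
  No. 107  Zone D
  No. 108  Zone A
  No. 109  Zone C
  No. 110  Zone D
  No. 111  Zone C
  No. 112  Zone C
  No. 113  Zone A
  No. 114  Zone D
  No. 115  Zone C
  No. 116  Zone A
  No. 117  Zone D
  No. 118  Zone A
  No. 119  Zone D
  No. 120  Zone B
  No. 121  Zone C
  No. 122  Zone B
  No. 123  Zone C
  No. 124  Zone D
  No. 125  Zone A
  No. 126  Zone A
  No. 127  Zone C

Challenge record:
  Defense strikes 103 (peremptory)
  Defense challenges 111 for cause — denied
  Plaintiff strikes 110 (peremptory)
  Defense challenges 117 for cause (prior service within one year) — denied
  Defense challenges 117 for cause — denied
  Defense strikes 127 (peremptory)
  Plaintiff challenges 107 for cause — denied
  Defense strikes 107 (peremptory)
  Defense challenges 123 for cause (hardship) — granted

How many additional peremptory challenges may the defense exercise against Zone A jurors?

Defense peremptories so far: #103, #127, #107 — 3 of 3 used, 0 left overall.
Against Zone A: #103 — 1 used; per-zone cap 2 leaves 1.
Binding limit: min(0, 1) = 0.

0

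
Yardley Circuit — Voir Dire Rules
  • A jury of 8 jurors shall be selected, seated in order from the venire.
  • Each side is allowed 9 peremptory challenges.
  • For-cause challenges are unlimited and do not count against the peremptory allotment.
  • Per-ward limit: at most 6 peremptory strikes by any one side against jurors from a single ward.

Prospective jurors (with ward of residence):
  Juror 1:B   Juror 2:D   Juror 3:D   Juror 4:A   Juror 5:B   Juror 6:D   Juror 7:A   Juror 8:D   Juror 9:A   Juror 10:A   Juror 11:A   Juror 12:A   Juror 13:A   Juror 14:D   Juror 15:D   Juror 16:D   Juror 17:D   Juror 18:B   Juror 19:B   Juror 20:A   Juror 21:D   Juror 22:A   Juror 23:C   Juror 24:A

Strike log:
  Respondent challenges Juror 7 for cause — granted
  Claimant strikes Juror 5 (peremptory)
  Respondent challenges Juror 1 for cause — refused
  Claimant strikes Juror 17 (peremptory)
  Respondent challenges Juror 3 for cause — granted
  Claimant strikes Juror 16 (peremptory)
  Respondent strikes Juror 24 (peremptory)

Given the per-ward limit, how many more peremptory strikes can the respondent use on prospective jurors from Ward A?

Respondent peremptories so far: #24 — 1 of 9 used, 8 left overall.
Against Ward A: #24 — 1 used; per-ward cap 6 leaves 5.
Binding limit: min(8, 5) = 5.

5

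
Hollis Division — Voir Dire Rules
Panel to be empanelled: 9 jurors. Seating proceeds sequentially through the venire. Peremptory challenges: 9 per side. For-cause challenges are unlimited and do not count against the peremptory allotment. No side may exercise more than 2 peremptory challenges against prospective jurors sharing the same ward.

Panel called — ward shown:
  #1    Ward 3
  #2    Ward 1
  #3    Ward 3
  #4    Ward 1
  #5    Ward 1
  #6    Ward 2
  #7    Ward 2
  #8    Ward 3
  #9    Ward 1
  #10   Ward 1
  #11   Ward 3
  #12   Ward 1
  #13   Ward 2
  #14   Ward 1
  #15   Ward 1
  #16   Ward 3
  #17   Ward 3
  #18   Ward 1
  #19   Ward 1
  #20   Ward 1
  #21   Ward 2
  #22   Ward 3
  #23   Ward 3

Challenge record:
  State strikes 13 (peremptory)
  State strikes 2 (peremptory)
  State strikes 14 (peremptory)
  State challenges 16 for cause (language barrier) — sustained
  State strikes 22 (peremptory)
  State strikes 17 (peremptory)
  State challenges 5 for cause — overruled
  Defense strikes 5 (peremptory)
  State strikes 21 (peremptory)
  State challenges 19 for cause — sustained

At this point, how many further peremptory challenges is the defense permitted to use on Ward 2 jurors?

2

Defense peremptories so far: #5 — 1 of 9 used, 8 left overall.
Against Ward 2: none yet — per-ward cap 2 leaves 2.
Binding limit: min(8, 2) = 2.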